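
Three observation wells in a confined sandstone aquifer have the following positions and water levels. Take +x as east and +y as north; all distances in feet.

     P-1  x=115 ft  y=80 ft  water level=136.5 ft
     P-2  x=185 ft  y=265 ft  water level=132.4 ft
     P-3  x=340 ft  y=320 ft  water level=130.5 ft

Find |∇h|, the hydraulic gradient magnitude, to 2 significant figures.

0.021

With h = a·x + b·y + c and P-1 as origin, the differences give:
  70·a + 185·b = -4.1
  225·a + 240·b = -6.0
Eliminate b (×240 and ×185, subtract): -24825·a = 126.00 → a = ∂h/∂x = -0.005076
Back-substitute: b = ∂h/∂y = -0.02024.
|∇h| = √(-0.005076² + -0.02024²) = 0.02087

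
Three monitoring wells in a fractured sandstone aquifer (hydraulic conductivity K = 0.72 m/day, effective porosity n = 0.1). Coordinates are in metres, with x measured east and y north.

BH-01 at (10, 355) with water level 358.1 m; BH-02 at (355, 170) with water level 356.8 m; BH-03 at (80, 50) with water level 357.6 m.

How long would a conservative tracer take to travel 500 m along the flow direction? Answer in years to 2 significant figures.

56 years

Taking BH-01 as reference: BH-02−BH-01 = (345, -185, -1.3); BH-03−BH-01 = (70, -305, -0.5).
Determinant of the coordinate differences = 345·(-305) − 70·(-185) = -92275.
∂h/∂x = [(-1.3)·(-305) − (-0.5)·(-185)] / -92275 = -0.003295
∂h/∂y = [345·(-0.5) − 70·(-1.3)] / -92275 = +0.0008832
|∇h| = √(-0.003295² + 0.0008832²) = 0.003411
Seepage velocity v = K·i/n = 0.72 × 0.003411 / 0.1 = 0.02456 m/day.
t = 500 / 0.02456 = 2.036e+04 days = 55.7 years.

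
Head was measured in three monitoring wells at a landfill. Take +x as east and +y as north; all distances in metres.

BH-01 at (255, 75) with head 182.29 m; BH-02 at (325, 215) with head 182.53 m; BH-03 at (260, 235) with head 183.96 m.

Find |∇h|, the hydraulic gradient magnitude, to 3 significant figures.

Differences from BH-01: to BH-02 (Δx, Δy, Δh) = (70, 140, +0.24); to BH-03 = (5, 160, +1.67).
Solve a·Δx + b·Δy = Δh: det = 70·160 − 5·140 = 10500.
∂h/∂x = [(+0.24)·160 − (+1.67)·140] / 10500 = -0.01861
∂h/∂y = [70·(+1.67) − 5·(+0.24)] / 10500 = +0.01102
|∇h| = √(-0.01861² + 0.01102²) = 0.02163

0.0216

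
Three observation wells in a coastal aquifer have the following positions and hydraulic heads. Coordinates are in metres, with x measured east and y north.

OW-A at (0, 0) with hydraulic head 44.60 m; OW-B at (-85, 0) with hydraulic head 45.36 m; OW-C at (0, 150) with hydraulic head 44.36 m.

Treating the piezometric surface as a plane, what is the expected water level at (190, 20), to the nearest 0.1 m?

∂h/∂x = (45.36 − 44.60) / (-85 − 0) = -0.008941
∂h/∂y = (44.36 − 44.60) / (150 − 0) = -0.001600
h(190, 20) = 44.60 + (-0.008941)·(190) + (-0.001600)·(20) = 44.60 -1.699 -0.032 = 42.869 m.

42.9 m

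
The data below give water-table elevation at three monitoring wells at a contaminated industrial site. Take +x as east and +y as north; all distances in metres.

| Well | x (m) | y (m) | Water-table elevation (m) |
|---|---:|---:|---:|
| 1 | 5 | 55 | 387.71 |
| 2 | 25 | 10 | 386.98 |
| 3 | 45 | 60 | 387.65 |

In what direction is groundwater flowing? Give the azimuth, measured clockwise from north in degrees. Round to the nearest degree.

167°

With h = a·x + b·y + c and 1 as origin, the differences give:
  20·a + (-45)·b = -0.73
  40·a + 5·b = -0.06
Eliminate b (×5 and ×(-45), subtract): 1900·a = -6.350 → a = ∂h/∂x = -0.003342
Back-substitute: b = ∂h/∂y = +0.01474.
Flow direction (−∇h) has components (+0.003342 E, -0.01474 N).
Azimuth = atan2(E, N) = atan2(+0.003342, -0.01474) = 167.2° ≈ 167°.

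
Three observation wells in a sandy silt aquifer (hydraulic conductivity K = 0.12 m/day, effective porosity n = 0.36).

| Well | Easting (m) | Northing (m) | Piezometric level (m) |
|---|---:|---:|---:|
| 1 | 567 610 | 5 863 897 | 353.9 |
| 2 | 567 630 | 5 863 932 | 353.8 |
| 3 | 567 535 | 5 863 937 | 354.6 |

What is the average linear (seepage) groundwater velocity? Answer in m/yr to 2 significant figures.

Taking 1 as reference: 2−1 = (20, 35, -0.1); 3−1 = (-75, 40, +0.7).
Determinant of the coordinate differences = 20·40 − (-75)·35 = 3425.
∂h/∂x = [(-0.1)·40 − (+0.7)·35] / 3425 = -0.008321
∂h/∂y = [20·(+0.7) − (-75)·(-0.1)] / 3425 = +0.001898
|∇h| = √(-0.008321² + 0.001898²) = 0.008535
Seepage velocity v = K·i/n = 0.12 × 0.008535 / 0.36 = 0.002845 m/day = 1.039 m/yr.

1.0 m/yr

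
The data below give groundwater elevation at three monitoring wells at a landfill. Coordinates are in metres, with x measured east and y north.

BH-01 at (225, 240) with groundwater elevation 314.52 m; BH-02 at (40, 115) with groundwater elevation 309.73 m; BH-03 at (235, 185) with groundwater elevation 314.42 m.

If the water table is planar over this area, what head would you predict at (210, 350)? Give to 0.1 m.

314.8 m

Taking BH-01 as reference: BH-02−BH-01 = (-185, -125, -4.79); BH-03−BH-01 = (10, -55, -0.10).
Determinant of the coordinate differences = (-185)·(-55) − 10·(-125) = 11425.
∂h/∂x = [(-4.79)·(-55) − (-0.10)·(-125)] / 11425 = +0.02196
∂h/∂y = [(-185)·(-0.10) − 10·(-4.79)] / 11425 = +0.005812
h(210, 350) = 314.52 + (+0.02196)·(-15) + (+0.005812)·(110) = 314.52 -0.329 +0.639 = 314.830 m.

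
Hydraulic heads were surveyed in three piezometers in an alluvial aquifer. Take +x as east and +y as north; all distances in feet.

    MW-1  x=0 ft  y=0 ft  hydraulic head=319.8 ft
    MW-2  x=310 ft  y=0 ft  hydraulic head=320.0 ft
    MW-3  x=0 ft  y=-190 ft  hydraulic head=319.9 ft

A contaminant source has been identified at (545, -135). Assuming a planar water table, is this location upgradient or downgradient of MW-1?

∂h/∂x = (320.0 − 319.8) / (310 − 0) = +0.0006452
∂h/∂y = (319.9 − 319.8) / (-190 − 0) = -0.0005263
Head at (545, -135) = 319.8 + (+0.0006452)·(545) + (-0.0005263)·(-135) = 320.22 ft.
That is higher than the 319.8 ft at MW-1, so the point is upgradient.

upgradient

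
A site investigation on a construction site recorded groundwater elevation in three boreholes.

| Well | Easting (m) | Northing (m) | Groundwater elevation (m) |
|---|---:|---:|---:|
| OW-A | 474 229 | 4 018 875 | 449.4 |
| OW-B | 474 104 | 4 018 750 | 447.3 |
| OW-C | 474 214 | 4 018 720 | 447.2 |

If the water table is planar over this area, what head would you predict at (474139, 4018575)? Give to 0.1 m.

With h = a·x + b·y + c and OW-A as origin, the differences give:
  (-125)·a + (-125)·b = -2.1
  (-15)·a + (-155)·b = -2.2
Eliminate b (×(-155) and ×(-125), subtract): 17500·a = 50.50 → a = ∂h/∂x = +0.002886
Back-substitute: b = ∂h/∂y = +0.01391.
h(474139, 4018575) = 449.4 + (+0.002886)·(-90) + (+0.01391)·(-300) = 449.4 -0.260 -4.174 = 444.966 m.

445.0 m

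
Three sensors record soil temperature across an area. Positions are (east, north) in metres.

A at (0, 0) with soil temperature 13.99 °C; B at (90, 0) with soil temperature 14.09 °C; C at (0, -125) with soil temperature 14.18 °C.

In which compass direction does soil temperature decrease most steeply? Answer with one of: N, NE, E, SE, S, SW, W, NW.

∂T/∂x = (14.09 − 13.99) / (90 − 0) = +0.001111
∂T/∂y = (14.18 − 13.99) / (-125 − 0) = -0.001520
Steepest decrease is along −∇f = (-0.001111 E, +0.001520 N) → northwest.

NW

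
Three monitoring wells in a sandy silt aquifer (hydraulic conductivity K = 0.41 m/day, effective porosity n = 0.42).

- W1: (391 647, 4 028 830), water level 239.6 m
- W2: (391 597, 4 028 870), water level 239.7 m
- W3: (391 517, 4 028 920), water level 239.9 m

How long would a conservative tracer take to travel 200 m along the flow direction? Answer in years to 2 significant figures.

110 years

With h = a·x + b·y + c and W1 as origin, the differences give:
  (-50)·a + 40·b = +0.1
  (-130)·a + 90·b = +0.3
Eliminate b (×90 and ×40, subtract): 700·a = -3.00 → a = ∂h/∂x = -0.004286
Back-substitute: b = ∂h/∂y = -0.002857.
|∇h| = √(-0.004286² + -0.002857²) = 0.005151
Seepage velocity v = K·i/n = 0.41 × 0.005151 / 0.42 = 0.005028 m/day.
t = 200 / 0.005028 = 3.978e+04 days = 109 years.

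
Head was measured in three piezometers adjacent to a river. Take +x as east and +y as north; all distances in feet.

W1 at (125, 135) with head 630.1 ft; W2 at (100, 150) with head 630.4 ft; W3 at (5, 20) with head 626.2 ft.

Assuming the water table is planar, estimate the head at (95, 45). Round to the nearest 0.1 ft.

With h = a·x + b·y + c and W1 as origin, the differences give:
  (-25)·a + 15·b = +0.3
  (-120)·a + (-115)·b = -3.9
Eliminate b (×(-115) and ×15, subtract): 4675·a = 24.00 → a = ∂h/∂x = +0.005134
Back-substitute: b = ∂h/∂y = +0.02856.
h(95, 45) = 630.1 + (+0.005134)·(-30) + (+0.02856)·(-90) = 630.1 -0.154 -2.570 = 627.376 ft.

627.4 ft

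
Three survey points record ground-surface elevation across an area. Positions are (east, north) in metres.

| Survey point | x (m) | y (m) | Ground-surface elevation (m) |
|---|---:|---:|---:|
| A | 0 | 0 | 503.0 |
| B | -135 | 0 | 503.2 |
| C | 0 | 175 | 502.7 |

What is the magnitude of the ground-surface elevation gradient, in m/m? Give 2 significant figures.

∂z/∂x = (503.2 − 503.0) / (-135 − 0) = -0.001481
∂z/∂y = (502.7 − 503.0) / (175 − 0) = -0.001714
|∇f| = √(-0.001481² + -0.001714²) = 0.002265 m/m

0.0023 m/m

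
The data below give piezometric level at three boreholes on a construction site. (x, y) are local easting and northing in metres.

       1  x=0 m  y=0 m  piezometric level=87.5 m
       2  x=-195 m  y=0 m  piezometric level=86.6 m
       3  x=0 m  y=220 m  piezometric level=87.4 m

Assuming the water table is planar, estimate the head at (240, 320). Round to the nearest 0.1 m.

88.5 m

∂h/∂x = (86.6 − 87.5) / (-195 − 0) = +0.004615
∂h/∂y = (87.4 − 87.5) / (220 − 0) = -0.0004545
h(240, 320) = 87.5 + (+0.004615)·(240) + (-0.0004545)·(320) = 87.5 +1.108 -0.145 = 88.462 m.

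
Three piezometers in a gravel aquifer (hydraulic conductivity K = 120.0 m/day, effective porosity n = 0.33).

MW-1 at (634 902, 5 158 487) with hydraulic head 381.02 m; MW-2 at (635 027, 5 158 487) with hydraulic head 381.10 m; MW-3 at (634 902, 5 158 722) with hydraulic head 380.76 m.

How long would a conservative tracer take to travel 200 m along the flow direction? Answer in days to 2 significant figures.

∂h/∂x = (381.10 − 381.02) / (635027 − 634902) = +0.0006400
∂h/∂y = (380.76 − 381.02) / (5158722 − 5158487) = -0.001106
|∇h| = √(0.0006400² + -0.001106²) = 0.001278
Seepage velocity v = K·i/n = 120.0 × 0.001278 / 0.33 = 0.4647 m/day.
t = 200 / 0.4647 = 430.4 days.

430 days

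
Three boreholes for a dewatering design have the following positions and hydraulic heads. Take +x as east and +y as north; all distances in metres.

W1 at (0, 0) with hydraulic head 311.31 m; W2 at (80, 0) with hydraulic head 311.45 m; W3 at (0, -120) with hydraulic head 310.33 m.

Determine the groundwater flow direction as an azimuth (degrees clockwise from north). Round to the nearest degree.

192°

∂h/∂x = (311.45 − 311.31) / (80 − 0) = +0.001750
∂h/∂y = (310.33 − 311.31) / (-120 − 0) = +0.008167
Flow direction (−∇h) has components (-0.001750 E, -0.008167 N).
Azimuth = atan2(E, N) = atan2(-0.001750, -0.008167) = 192.1° ≈ 192°.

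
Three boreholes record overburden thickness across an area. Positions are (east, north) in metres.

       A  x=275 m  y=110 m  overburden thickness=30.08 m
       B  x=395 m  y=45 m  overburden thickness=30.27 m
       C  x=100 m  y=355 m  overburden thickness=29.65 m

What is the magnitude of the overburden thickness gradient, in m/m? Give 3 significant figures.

0.00145 m/m

Three-point gradient (reference A): Δ to B = (120, -65, +0.19), Δ to C = (-175, 245, -0.43).
∂d/∂x = +0.001032, ∂d/∂y = -0.001018 (det = 18025).
|∇f| = √(0.001032² + -0.001018²) = 0.00145 m/m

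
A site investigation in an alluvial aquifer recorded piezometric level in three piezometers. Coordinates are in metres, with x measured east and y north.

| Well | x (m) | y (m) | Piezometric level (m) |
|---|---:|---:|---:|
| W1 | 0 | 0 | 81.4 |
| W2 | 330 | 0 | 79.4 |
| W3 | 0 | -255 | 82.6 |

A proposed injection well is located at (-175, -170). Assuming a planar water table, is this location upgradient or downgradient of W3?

upgradient

∂h/∂x = (79.4 − 81.4) / (330 − 0) = -0.006061
∂h/∂y = (82.6 − 81.4) / (-255 − 0) = -0.004706
Head at (-175, -170) = 81.4 + (-0.006061)·(-175) + (-0.004706)·(-170) = 83.26 m.
That is higher than the 82.6 m at W3, so the point is upgradient.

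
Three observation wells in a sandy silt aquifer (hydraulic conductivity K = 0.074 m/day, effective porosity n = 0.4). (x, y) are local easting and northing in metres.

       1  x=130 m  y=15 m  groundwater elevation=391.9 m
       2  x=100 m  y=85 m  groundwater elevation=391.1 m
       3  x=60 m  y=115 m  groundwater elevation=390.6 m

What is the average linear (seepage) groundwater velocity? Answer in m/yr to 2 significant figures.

With h = a·x + b·y + c and 1 as origin, the differences give:
  (-30)·a + 70·b = -0.8
  (-70)·a + 100·b = -1.3
Eliminate b (×100 and ×70, subtract): 1900·a = 11.00 → a = ∂h/∂x = +0.005789
Back-substitute: b = ∂h/∂y = -0.008947.
|∇h| = √(0.005789² + -0.008947²) = 0.01066
Seepage velocity v = K·i/n = 0.074 × 0.01066 / 0.4 = 0.001972 m/day = 0.7203 m/yr.

0.72 m/yr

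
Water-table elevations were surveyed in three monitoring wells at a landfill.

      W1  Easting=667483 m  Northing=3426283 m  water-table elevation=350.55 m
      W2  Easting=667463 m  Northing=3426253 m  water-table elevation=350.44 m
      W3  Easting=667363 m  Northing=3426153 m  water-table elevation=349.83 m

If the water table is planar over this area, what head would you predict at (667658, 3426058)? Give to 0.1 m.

352.1 m

Taking W1 as reference: W2−W1 = (-20, -30, -0.11); W3−W1 = (-120, -130, -0.72).
Determinant of the coordinate differences = (-20)·(-130) − (-120)·(-30) = -1000.
∂h/∂x = [(-0.11)·(-130) − (-0.72)·(-30)] / -1000 = +0.007300
∂h/∂y = [(-20)·(-0.72) − (-120)·(-0.11)] / -1000 = -0.001200
h(667658, 3426058) = 350.55 + (+0.007300)·(175) + (-0.001200)·(-225) = 350.55 +1.277 +0.270 = 352.097 m.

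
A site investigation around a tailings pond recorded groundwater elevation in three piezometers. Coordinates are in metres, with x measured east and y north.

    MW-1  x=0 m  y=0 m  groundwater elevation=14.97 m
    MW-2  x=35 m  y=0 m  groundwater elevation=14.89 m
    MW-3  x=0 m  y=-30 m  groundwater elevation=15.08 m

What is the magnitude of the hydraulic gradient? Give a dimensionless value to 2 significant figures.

0.0043

∂h/∂x = (14.89 − 14.97) / (35 − 0) = -0.002286
∂h/∂y = (15.08 − 14.97) / (-30 − 0) = -0.003667
|∇h| = √(-0.002286² + -0.003667²) = 0.004321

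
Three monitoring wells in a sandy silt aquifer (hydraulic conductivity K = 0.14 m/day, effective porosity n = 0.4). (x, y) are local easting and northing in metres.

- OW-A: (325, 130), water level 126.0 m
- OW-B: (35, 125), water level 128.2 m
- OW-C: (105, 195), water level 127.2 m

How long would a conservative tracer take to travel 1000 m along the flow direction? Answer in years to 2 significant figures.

Three-point gradient (reference OW-A): Δ to OW-B = (-290, -5, +2.2), Δ to OW-C = (-220, 65, +1.2).
∂h/∂x = -0.007469, ∂h/∂y = -0.006817 (det = -19950).
|∇h| = √(-0.007469² + -0.006817²) = 0.01011
Seepage velocity v = K·i/n = 0.14 × 0.01011 / 0.4 = 0.003538 m/day.
t = 1000 / 0.003538 = 2.826e+05 days = 774 years.

770 years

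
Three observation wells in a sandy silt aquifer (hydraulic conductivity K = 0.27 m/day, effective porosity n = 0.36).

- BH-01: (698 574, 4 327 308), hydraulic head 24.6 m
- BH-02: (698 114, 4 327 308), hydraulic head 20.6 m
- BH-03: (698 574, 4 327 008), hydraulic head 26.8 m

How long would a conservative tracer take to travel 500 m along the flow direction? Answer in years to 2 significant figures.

160 years

∂h/∂x = (20.6 − 24.6) / (698114 − 698574) = +0.008696
∂h/∂y = (26.8 − 24.6) / (4327008 − 4327308) = -0.007333
|∇h| = √(0.008696² + -0.007333²) = 0.01138
Seepage velocity v = K·i/n = 0.27 × 0.01138 / 0.36 = 0.008535 m/day.
t = 500 / 0.008535 = 5.858e+04 days = 160 years.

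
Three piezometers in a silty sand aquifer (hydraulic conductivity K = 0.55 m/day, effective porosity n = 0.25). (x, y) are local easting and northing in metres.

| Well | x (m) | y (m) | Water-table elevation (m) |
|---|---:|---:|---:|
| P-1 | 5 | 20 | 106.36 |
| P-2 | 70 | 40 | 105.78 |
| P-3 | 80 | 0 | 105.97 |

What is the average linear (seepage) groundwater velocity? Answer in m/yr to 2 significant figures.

With h = a·x + b·y + c and P-1 as origin, the differences give:
  65·a + 20·b = -0.58
  75·a + (-20)·b = -0.39
Eliminate b (×(-20) and ×20, subtract): -2800·a = 19.400 → a = ∂h/∂x = -0.006929
Back-substitute: b = ∂h/∂y = -0.006482.
|∇h| = √(-0.006929² + -0.006482²) = 0.009488
Seepage velocity v = K·i/n = 0.55 × 0.009488 / 0.25 = 0.02087 m/day = 7.623 m/yr.

7.6 m/yr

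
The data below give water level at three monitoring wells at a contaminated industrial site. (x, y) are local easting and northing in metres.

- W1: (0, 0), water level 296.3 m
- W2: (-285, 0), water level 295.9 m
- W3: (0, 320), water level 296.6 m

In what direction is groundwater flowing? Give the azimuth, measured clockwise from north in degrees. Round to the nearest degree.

236°

∂h/∂x = (295.9 − 296.3) / (-285 − 0) = +0.001404
∂h/∂y = (296.6 − 296.3) / (320 − 0) = +0.0009375
Flow direction (−∇h) has components (-0.001404 E, -0.0009375 N).
Azimuth = atan2(E, N) = atan2(-0.001404, -0.0009375) = 236.3° ≈ 236°.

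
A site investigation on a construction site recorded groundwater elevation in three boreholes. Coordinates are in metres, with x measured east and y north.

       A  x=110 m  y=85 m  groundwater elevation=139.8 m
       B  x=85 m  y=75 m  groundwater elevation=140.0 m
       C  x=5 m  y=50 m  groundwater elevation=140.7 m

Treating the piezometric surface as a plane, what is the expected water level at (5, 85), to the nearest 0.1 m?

141.0 m

Taking A as reference: B−A = (-25, -10, +0.2); C−A = (-105, -35, +0.9).
Solve a·Δx + b·Δy = Δh: det = (-25)·(-35) − (-105)·(-10) = -175.
∂h/∂x = [(+0.2)·(-35) − (+0.9)·(-10)] / -175 = -0.01143
∂h/∂y = [(-25)·(+0.9) − (-105)·(+0.2)] / -175 = +0.008571
h(5, 85) = 139.8 + (-0.01143)·(-105) + (+0.008571)·(0) = 139.8 +1.200 +0.000 = 141.000 m.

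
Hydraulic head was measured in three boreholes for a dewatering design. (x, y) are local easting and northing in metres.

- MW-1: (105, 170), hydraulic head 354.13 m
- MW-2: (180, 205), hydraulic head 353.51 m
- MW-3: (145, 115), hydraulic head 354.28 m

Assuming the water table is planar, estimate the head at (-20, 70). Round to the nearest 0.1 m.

355.4 m

With h = a·x + b·y + c and MW-1 as origin, the differences give:
  75·a + 35·b = -0.62
  40·a + (-55)·b = +0.15
Eliminate b (×(-55) and ×35, subtract): -5525·a = 28.850 → a = ∂h/∂x = -0.005222
Back-substitute: b = ∂h/∂y = -0.006525.
h(-20, 70) = 354.13 + (-0.005222)·(-125) + (-0.006525)·(-100) = 354.13 +0.653 +0.652 = 355.435 m.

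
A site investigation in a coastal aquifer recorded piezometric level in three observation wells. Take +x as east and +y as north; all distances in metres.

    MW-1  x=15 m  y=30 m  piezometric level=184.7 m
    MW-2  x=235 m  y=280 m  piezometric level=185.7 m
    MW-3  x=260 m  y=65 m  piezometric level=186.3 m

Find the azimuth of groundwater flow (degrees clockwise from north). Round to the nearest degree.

286°

With h = a·x + b·y + c and MW-1 as origin, the differences give:
  220·a + 250·b = +1.0
  245·a + 35·b = +1.6
Eliminate b (×35 and ×250, subtract): -53550·a = -365.00 → a = ∂h/∂x = +0.006816
Back-substitute: b = ∂h/∂y = -0.001998.
Flow direction (−∇h) has components (-0.006816 E, +0.001998 N).
Azimuth = atan2(E, N) = atan2(-0.006816, +0.001998) = 286.3° ≈ 286°.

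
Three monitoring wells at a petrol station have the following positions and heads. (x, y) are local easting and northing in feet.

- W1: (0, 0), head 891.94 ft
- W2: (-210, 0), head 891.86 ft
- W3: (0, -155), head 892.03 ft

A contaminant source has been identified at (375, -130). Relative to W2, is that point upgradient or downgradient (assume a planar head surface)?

upgradient

∂h/∂x = (891.86 − 891.94) / (-210 − 0) = +0.0003810
∂h/∂y = (892.03 − 891.94) / (-155 − 0) = -0.0005806
Head at (375, -130) = 891.94 + (+0.0003810)·(375) + (-0.0005806)·(-130) = 892.16 ft.
That is higher than the 891.86 ft at W2, so the point is upgradient.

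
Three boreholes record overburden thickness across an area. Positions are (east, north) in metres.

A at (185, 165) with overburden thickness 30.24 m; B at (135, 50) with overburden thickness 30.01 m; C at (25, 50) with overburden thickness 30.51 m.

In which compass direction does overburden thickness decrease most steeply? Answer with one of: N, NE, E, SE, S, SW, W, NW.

With d = a·x + b·y + c and A as origin, the differences give:
  (-50)·a + (-115)·b = -0.23
  (-160)·a + (-115)·b = +0.27
Eliminate b (×(-115) and ×(-115), subtract): -12650·a = 57.500 → a = ∂d/∂x = -0.004545
Back-substitute: b = ∂d/∂y = +0.003976.
Steepest decrease is along −∇f = (+0.004545 E, -0.003976 N) → southeast.

SE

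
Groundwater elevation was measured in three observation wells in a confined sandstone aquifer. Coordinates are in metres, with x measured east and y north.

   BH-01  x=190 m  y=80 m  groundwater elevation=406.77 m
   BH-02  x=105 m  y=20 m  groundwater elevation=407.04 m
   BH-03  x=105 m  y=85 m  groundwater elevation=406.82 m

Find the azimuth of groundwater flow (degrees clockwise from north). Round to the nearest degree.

013°

Differences from BH-01: to BH-02 (Δx, Δy, Δh) = (-85, -60, +0.27); to BH-03 = (-85, 5, +0.05).
Solve a·Δx + b·Δy = Δh: det = (-85)·5 − (-85)·(-60) = -5525.
∂h/∂x = [(+0.27)·5 − (+0.05)·(-60)] / -5525 = -0.0007873
∂h/∂y = [(-85)·(+0.05) − (-85)·(+0.27)] / -5525 = -0.003385
Flow direction (−∇h) has components (+0.0007873 E, +0.003385 N).
Azimuth = atan2(E, N) = atan2(+0.0007873, +0.003385) = 13.1° ≈ 013°.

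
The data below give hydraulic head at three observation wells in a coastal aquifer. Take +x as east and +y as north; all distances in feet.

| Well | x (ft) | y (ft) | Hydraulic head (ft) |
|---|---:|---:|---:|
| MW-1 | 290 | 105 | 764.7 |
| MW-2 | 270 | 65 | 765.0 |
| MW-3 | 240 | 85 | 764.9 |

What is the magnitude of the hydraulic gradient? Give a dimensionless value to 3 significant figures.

0.00699

With h = a·x + b·y + c and MW-1 as origin, the differences give:
  (-20)·a + (-40)·b = +0.3
  (-50)·a + (-20)·b = +0.2
Eliminate b (×(-20) and ×(-40), subtract): -1600·a = 2.00 → a = ∂h/∂x = -0.001250
Back-substitute: b = ∂h/∂y = -0.006875.
|∇h| = √(-0.001250² + -0.006875²) = 0.006988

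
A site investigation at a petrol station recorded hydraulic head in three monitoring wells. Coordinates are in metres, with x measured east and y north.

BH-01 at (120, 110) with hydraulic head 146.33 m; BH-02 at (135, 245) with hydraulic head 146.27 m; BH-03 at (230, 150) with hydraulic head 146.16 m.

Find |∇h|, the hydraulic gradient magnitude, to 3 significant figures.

Differences from BH-01: to BH-02 (Δx, Δy, Δh) = (15, 135, -0.06); to BH-03 = (110, 40, -0.17).
Solve a·Δx + b·Δy = Δh: det = 15·40 − 110·135 = -14250.
∂h/∂x = [(-0.06)·40 − (-0.17)·135] / -14250 = -0.001442
∂h/∂y = [15·(-0.17) − 110·(-0.06)] / -14250 = -0.0002842
|∇h| = √(-0.001442² + -0.0002842²) = 0.00147

0.00147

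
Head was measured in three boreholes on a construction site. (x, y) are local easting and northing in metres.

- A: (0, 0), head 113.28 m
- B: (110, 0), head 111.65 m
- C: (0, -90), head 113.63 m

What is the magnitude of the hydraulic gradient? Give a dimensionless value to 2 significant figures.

0.015

∂h/∂x = (111.65 − 113.28) / (110 − 0) = -0.01482
∂h/∂y = (113.63 − 113.28) / (-90 − 0) = -0.003889
|∇h| = √(-0.01482² + -0.003889²) = 0.01532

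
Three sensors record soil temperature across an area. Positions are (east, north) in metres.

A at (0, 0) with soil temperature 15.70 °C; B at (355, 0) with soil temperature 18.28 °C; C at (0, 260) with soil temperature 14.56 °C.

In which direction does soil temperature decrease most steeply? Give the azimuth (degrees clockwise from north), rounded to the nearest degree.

∂T/∂x = (18.28 − 15.70) / (355 − 0) = +0.007268
∂T/∂y = (14.56 − 15.70) / (260 − 0) = -0.004385
Steepest decrease is along −∇f: components (-0.007268 E, +0.004385 N).
Azimuth = atan2(-0.007268, +0.004385) = 301.1° ≈ 301°.

301°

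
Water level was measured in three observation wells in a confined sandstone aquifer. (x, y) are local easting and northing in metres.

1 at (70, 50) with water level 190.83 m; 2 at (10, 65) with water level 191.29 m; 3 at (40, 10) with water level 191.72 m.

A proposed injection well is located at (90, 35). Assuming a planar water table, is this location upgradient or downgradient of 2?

Differences from 1: to 2 (Δx, Δy, Δh) = (-60, 15, +0.46); to 3 = (-30, -40, +0.89).
Determinant of the coordinate differences = (-60)·(-40) − (-30)·15 = 2850.
∂h/∂x = [(+0.46)·(-40) − (+0.89)·15] / 2850 = -0.01114
∂h/∂y = [(-60)·(+0.89) − (-30)·(+0.46)] / 2850 = -0.01389
Head at (90, 35) = 190.83 + (-0.01114)·(20) + (-0.01389)·(-15) = 190.82 m.
That is lower than the 191.29 m at 2, so the point is downgradient.

downgradient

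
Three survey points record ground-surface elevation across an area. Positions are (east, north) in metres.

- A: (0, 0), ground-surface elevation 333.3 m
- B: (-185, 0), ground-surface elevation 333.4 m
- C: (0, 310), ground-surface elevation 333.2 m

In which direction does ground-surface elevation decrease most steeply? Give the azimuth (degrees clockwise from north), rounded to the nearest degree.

∂z/∂x = (333.4 − 333.3) / (-185 − 0) = -0.0005405
∂z/∂y = (333.2 − 333.3) / (310 − 0) = -0.0003226
Steepest decrease is along −∇f: components (+0.0005405 E, +0.0003226 N).
Azimuth = atan2(+0.0005405, +0.0003226) = 59.2° ≈ 059°.

059°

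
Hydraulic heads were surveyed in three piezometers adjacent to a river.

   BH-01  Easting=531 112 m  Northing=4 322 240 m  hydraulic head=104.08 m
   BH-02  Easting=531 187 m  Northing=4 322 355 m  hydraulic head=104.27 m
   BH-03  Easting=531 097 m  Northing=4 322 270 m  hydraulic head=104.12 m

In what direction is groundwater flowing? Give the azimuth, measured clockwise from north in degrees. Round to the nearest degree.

Taking BH-01 as reference: BH-02−BH-01 = (75, 115, +0.19); BH-03−BH-01 = (-15, 30, +0.04).
Solve a·Δx + b·Δy = Δh: det = 75·30 − (-15)·115 = 3975.
∂h/∂x = [(+0.19)·30 − (+0.04)·115] / 3975 = +0.0002767
∂h/∂y = [75·(+0.04) − (-15)·(+0.19)] / 3975 = +0.001472
Flow direction (−∇h) has components (-0.0002767 E, -0.001472 N).
Azimuth = atan2(E, N) = atan2(-0.0002767, -0.001472) = 190.6° ≈ 191°.

191°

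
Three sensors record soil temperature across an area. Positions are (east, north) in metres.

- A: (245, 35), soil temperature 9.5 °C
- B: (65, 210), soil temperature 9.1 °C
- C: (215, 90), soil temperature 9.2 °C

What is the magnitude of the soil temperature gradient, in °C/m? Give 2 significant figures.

Taking A as reference: B−A = (-180, 175, -0.4); C−A = (-30, 55, -0.3).
Solve a·Δx + b·Δy = ΔT: det = (-180)·55 − (-30)·175 = -4650.
∂T/∂x = [(-0.4)·55 − (-0.3)·175] / -4650 = -0.006559
∂T/∂y = [(-180)·(-0.3) − (-30)·(-0.4)] / -4650 = -0.009032
|∇f| = √(-0.006559² + -0.009032²) = 0.01116 °C/m

0.011 °C/m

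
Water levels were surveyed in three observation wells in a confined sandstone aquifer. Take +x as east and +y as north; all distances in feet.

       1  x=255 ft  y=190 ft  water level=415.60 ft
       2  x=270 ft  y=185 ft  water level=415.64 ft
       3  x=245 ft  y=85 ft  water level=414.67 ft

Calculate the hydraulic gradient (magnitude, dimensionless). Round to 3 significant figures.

0.00996

Taking 1 as reference: 2−1 = (15, -5, +0.04); 3−1 = (-10, -105, -0.93).
Solve a·Δx + b·Δy = Δh: det = 15·(-105) − (-10)·(-5) = -1625.
∂h/∂x = [(+0.04)·(-105) − (-0.93)·(-5)] / -1625 = +0.005446
∂h/∂y = [15·(-0.93) − (-10)·(+0.04)] / -1625 = +0.008338
|∇h| = √(0.005446² + 0.008338²) = 0.009959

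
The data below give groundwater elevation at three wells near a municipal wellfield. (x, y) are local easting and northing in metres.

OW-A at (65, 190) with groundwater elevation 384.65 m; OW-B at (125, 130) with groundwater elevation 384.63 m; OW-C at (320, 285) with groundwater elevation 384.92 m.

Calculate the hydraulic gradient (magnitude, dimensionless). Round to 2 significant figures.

Three-point gradient (reference OW-A): Δ to OW-B = (60, -60, -0.02), Δ to OW-C = (255, 95, +0.27).
∂h/∂x = +0.0006810, ∂h/∂y = +0.001014 (det = 21000).
|∇h| = √(0.0006810² + 0.001014²) = 0.001221

0.0012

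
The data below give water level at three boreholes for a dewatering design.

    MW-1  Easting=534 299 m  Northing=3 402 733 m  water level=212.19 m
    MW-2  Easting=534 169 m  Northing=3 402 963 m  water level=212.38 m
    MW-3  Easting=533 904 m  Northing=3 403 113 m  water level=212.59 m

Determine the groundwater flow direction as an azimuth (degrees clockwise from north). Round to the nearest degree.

Differences from MW-1: to MW-2 (Δx, Δy, Δh) = (-130, 230, +0.19); to MW-3 = (-395, 380, +0.40).
Solve a·Δx + b·Δy = Δh: det = (-130)·380 − (-395)·230 = 41450.
∂h/∂x = [(+0.19)·380 − (+0.40)·230] / 41450 = -0.0004777
∂h/∂y = [(-130)·(+0.40) − (-395)·(+0.19)] / 41450 = +0.0005561
Flow direction (−∇h) has components (+0.0004777 E, -0.0005561 N).
Azimuth = atan2(E, N) = atan2(+0.0004777, -0.0005561) = 139.3° ≈ 139°.

139°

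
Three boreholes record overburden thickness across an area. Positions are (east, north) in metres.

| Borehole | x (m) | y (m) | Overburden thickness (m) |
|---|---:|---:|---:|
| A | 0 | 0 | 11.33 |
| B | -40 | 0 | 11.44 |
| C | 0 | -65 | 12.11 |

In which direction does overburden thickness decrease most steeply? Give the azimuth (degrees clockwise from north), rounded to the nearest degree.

∂d/∂x = (11.44 − 11.33) / (-40 − 0) = -0.002750
∂d/∂y = (12.11 − 11.33) / (-65 − 0) = -0.01200
Steepest decrease is along −∇f: components (+0.002750 E, +0.01200 N).
Azimuth = atan2(+0.002750, +0.01200) = 12.9° ≈ 013°.

013°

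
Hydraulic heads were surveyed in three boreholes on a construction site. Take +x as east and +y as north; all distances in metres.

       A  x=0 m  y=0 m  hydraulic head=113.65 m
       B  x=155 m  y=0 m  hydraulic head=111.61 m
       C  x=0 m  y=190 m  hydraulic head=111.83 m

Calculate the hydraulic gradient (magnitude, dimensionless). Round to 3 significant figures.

∂h/∂x = (111.61 − 113.65) / (155 − 0) = -0.01316
∂h/∂y = (111.83 − 113.65) / (190 − 0) = -0.009579
|∇h| = √(-0.01316² + -0.009579²) = 0.01628

0.0163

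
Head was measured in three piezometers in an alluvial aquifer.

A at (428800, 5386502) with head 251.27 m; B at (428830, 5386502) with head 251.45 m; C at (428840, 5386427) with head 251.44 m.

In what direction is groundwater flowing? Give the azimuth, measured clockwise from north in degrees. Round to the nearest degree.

Taking A as reference: B−A = (30, 0, +0.18); C−A = (40, -75, +0.17).
Solve a·Δx + b·Δy = Δh: det = 30·(-75) − 40·0 = -2250.
∂h/∂x = [(+0.18)·(-75) − (+0.17)·0] / -2250 = +0.006000
∂h/∂y = [30·(+0.17) − 40·(+0.18)] / -2250 = +0.0009333
Flow direction (−∇h) has components (-0.006000 E, -0.0009333 N).
Azimuth = atan2(E, N) = atan2(-0.006000, -0.0009333) = 261.2° ≈ 261°.

261°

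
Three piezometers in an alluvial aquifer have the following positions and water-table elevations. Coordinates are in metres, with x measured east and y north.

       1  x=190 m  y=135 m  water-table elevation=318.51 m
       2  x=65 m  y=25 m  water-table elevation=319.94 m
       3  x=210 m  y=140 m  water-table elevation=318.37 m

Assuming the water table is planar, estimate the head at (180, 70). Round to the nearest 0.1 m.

319.0 m

Taking 1 as reference: 2−1 = (-125, -110, +1.43); 3−1 = (20, 5, -0.14).
Solve a·Δx + b·Δy = Δh: det = (-125)·5 − 20·(-110) = 1575.
∂h/∂x = [(+1.43)·5 − (-0.14)·(-110)] / 1575 = -0.005238
∂h/∂y = [(-125)·(-0.14) − 20·(+1.43)] / 1575 = -0.007048
h(180, 70) = 318.51 + (-0.005238)·(-10) + (-0.007048)·(-65) = 318.51 +0.052 +0.458 = 319.020 m.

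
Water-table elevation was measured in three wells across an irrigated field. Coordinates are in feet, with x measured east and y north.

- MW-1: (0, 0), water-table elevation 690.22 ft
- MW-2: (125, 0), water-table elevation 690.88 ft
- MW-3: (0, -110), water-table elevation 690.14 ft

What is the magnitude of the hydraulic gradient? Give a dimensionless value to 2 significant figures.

∂h/∂x = (690.88 − 690.22) / (125 − 0) = +0.005280
∂h/∂y = (690.14 − 690.22) / (-110 − 0) = +0.0007273
|∇h| = √(0.005280² + 0.0007273²) = 0.00533

0.0053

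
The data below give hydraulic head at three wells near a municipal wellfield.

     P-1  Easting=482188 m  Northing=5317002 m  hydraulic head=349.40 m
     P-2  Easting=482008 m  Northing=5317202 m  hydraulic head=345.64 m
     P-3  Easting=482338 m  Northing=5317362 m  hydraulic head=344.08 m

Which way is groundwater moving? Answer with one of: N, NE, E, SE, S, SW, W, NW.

With h = a·x + b·y + c and P-1 as origin, the differences give:
  (-180)·a + 200·b = -3.76
  150·a + 360·b = -5.32
Eliminate b (×360 and ×200, subtract): -94800·a = -289.600 → a = ∂h/∂x = +0.003055
Back-substitute: b = ∂h/∂y = -0.01605.
Flow = −∇h = (-0.003055 east, +0.01605 north), which points north.

N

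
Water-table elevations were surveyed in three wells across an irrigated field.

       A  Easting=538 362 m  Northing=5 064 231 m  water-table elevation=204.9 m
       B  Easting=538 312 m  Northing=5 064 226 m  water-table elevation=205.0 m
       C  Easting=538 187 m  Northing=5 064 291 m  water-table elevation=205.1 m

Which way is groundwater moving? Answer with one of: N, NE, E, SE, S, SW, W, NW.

NE

Three-point gradient (reference A): Δ to B = (-50, -5, +0.1), Δ to C = (-175, 60, +0.2).
∂h/∂x = -0.001806, ∂h/∂y = -0.001935 (det = -3875).
Flow = −∇h = (+0.001806 east, +0.001935 north), which points northeast.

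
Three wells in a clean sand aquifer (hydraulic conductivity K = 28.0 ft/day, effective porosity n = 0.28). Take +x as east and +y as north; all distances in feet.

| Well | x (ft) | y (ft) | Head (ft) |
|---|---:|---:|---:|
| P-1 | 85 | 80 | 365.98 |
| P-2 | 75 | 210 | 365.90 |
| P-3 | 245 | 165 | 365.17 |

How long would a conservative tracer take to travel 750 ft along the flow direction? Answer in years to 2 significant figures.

Three-point gradient (reference P-1): Δ to P-2 = (-10, 130, -0.08), Δ to P-3 = (160, 85, -0.81).
∂h/∂x = -0.004550, ∂h/∂y = -0.0009654 (det = -21650).
|∇h| = √(-0.004550² + -0.0009654²) = 0.004651
Seepage velocity v = K·i/n = 28.0 × 0.004651 / 0.28 = 0.4651 ft/day.
t = 750 / 0.4651 = 1613 days = 4.42 years.

4.4 years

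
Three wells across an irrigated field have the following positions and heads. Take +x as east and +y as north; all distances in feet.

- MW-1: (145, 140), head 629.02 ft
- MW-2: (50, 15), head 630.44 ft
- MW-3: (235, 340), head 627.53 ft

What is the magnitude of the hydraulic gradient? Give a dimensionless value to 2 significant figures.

Taking MW-1 as reference: MW-2−MW-1 = (-95, -125, +1.42); MW-3−MW-1 = (90, 200, -1.49).
Solve a·Δx + b·Δy = Δh: det = (-95)·200 − 90·(-125) = -7750.
∂h/∂x = [(+1.42)·200 − (-1.49)·(-125)] / -7750 = -0.01261
∂h/∂y = [(-95)·(-1.49) − 90·(+1.42)] / -7750 = -0.001774
|∇h| = √(-0.01261² + -0.001774²) = 0.01273

0.013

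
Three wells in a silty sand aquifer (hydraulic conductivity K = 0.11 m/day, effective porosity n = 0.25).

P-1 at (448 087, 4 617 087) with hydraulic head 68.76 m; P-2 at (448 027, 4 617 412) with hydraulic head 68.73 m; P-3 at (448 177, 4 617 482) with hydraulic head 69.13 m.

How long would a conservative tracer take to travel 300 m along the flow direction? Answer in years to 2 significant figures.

Differences from P-1: to P-2 (Δx, Δy, Δh) = (-60, 325, -0.03); to P-3 = (90, 395, +0.37).
Solve a·Δx + b·Δy = Δh: det = (-60)·395 − 90·325 = -52950.
∂h/∂x = [(-0.03)·395 − (+0.37)·325] / -52950 = +0.002495
∂h/∂y = [(-60)·(+0.37) − 90·(-0.03)] / -52950 = +0.0003683
|∇h| = √(0.002495² + 0.0003683²) = 0.002522
Seepage velocity v = K·i/n = 0.11 × 0.002522 / 0.25 = 0.00111 m/day.
t = 300 / 0.00111 = 2.703e+05 days = 740 years.

740 years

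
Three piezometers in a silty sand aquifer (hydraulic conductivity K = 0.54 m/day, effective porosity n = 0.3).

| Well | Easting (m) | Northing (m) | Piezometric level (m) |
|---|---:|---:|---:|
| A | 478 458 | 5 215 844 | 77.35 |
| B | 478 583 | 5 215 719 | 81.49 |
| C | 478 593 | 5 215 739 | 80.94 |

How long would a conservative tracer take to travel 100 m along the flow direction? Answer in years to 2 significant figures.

Taking A as reference: B−A = (125, -125, +4.14); C−A = (135, -105, +3.59).
Determinant of the coordinate differences = 125·(-105) − 135·(-125) = 3750.
∂h/∂x = [(+4.14)·(-105) − (+3.59)·(-125)] / 3750 = +0.003747
∂h/∂y = [125·(+3.59) − 135·(+4.14)] / 3750 = -0.02937
|∇h| = √(0.003747² + -0.02937²) = 0.02961
Seepage velocity v = K·i/n = 0.54 × 0.02961 / 0.3 = 0.0533 m/day.
t = 100 / 0.0533 = 1876 days = 5.14 years.

5.1 years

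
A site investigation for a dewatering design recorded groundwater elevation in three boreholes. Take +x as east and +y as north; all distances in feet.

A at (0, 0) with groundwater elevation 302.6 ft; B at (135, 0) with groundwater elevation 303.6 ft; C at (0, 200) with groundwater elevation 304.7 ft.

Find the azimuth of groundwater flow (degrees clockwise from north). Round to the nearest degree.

215°

∂h/∂x = (303.6 − 302.6) / (135 − 0) = +0.007407
∂h/∂y = (304.7 − 302.6) / (200 − 0) = +0.01050
Flow direction (−∇h) has components (-0.007407 E, -0.01050 N).
Azimuth = atan2(E, N) = atan2(-0.007407, -0.01050) = 215.2° ≈ 215°.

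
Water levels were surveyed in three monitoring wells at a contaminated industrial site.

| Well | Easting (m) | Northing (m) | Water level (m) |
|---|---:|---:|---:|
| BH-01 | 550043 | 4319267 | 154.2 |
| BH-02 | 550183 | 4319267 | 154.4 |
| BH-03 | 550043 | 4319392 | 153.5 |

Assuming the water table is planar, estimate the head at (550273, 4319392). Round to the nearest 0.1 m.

153.8 m

∂h/∂x = (154.4 − 154.2) / (550183 − 550043) = +0.001429
∂h/∂y = (153.5 − 154.2) / (4319392 − 4319267) = -0.005600
h(550273, 4319392) = 154.2 + (+0.001429)·(230) + (-0.005600)·(125) = 154.2 +0.329 -0.700 = 153.829 m.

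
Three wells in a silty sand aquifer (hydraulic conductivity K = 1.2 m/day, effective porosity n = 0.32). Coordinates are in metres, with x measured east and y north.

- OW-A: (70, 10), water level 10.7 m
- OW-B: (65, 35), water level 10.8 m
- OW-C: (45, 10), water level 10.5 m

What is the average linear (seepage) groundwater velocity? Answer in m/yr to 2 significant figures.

13 m/yr

Taking OW-A as reference: OW-B−OW-A = (-5, 25, +0.1); OW-C−OW-A = (-25, 0, -0.2).
Determinant of the coordinate differences = (-5)·0 − (-25)·25 = 625.
∂h/∂x = [(+0.1)·0 − (-0.2)·25] / 625 = +0.008000
∂h/∂y = [(-5)·(-0.2) − (-25)·(+0.1)] / 625 = +0.005600
|∇h| = √(0.008000² + 0.005600²) = 0.009765
Seepage velocity v = K·i/n = 1.2 × 0.009765 / 0.32 = 0.03662 m/day = 13.38 m/yr.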